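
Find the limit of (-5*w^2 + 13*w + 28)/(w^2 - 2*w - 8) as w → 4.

Since w = 4 makes numerator and denominator zero, (w - 4) divides both.
Cancelling it gives (-5*w - 7)/(w + 2); now plug in w = 4 to get -9/2.

-9/2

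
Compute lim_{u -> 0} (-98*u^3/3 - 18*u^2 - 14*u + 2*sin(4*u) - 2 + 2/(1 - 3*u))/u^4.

162

Substitution gives 0/0; apply L'Hôpital's rule 4 times.
After differentiating numerator and denominator 4 times the quotient is (512*sin(4*u) - 3888/(3*u - 1)^5)/(24); at u = 0 this is 162.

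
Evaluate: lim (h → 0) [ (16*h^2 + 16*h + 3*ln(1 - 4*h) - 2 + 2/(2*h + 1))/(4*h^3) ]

Substitution gives 0/0 (the numerator vanishes to order 3).
Expand each term to order h^3: the coefficient of h^3 in 2·1/(1 + 2h) is -16 and in 3·ln(1 - 4h) is -64.
Lower-order terms cancel with the polynomial part, so the numerator is (-80)·h^3 + o(h^3), and the limit is (-80)/(4) = -20.

-20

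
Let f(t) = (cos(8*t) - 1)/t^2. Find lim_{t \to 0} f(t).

Direct substitution gives 0/0.
Apply L'Hôpital: lim (-8*sin(8*t))/(2*t), still 0/0.
After 2 applications of L'Hôpital's rule the quotient is (-64*cos(8*t))/(2); substituting t = 0 gives -32.

-32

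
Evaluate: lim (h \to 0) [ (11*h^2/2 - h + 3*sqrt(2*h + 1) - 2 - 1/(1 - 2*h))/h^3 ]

Substitution gives 0/0 (the numerator vanishes to order 3).
Expand each term to order h^3: the coefficient of h^3 in 3·√(1 + 2h) is 3/2 and in −1/(1 - 2h) is -8.
Lower-order terms cancel with the polynomial part, so the numerator is (-13/2)·h^3 + o(h^3), and the limit is (-13/2)/(1) = -13/2.

-13/2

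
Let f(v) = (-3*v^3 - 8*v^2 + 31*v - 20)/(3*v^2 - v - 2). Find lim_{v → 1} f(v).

6/5

Since v = 1 makes numerator and denominator zero, (v - 1) divides both.
Cancelling it gives (-3*v^2 - 11*v + 20)/(3*v + 2); now plug in v = 1 to get 6/5.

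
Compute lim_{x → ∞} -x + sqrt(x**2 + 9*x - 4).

This has the form ∞ − ∞. Multiply and divide by the conjugate √(x^2 + 9*x - 4) + x.
That gives (9x - 4) / (√(x^2 + 9*x - 4) + x).
Divide numerator and denominator by x: the limit is 9/(2·1) = 9/2.

9/2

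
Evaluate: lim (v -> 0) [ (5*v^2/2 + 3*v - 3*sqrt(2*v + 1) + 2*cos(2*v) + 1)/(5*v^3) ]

Substitution gives 0/0 (the numerator vanishes to order 3).
Expand each term to order v^3: the coefficient of v^3 in -3·√(1 + 2v) is -3/2 and in 2·cos(2v) is 0.
Lower-order terms cancel with the polynomial part, so the numerator is (-3/2)·v^3 + o(v^3), and the limit is (-3/2)/(5) = -3/10.

-3/10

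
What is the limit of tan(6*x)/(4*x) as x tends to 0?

Substitution gives 0/0.
Since tan(u)/u → 1 as u → 0, tan(6x)/(6x) → 1 and the limit is 6/4 = 3/2.

3/2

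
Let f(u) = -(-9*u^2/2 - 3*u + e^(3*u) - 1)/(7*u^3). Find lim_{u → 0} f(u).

Direct substitution gives 0/0.
Apply L'Hôpital: lim (-9*u + 3*e^(3*u) - 3)/(-21*u^2), still 0/0.
Apply L'Hôpital: lim (9*e^(3*u) - 9)/(-42*u), still 0/0.
After 3 applications of L'Hôpital's rule the quotient is (27*e^(3*u))/(-42); substituting u = 0 gives -9/14.

-9/14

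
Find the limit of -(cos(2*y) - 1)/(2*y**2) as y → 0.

Direct substitution gives 0/0.
Apply L'Hôpital: lim (-2*sin(2*y))/(-4*y), still 0/0.
After 2 applications of L'Hôpital's rule the quotient is (-4*cos(2*y))/(-4); substituting y = 0 gives 1.

1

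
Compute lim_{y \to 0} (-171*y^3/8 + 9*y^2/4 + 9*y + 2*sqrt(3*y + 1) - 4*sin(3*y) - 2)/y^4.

Substitution gives 0/0 (the numerator vanishes to order 4).
Expand each term to order y^4: the coefficient of y^4 in -4·sin(3y) is 0 and in 2·√(1 + 3y) is -405/64.
Lower-order terms cancel with the polynomial part, so the numerator is (-405/64)·y^4 + o(y^4), and the limit is (-405/64)/(1) = -405/64.

-405/64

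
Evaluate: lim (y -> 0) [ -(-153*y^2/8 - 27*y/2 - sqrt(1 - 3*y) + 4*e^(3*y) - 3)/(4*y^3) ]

-315/64

Substitution gives 0/0 (the numerator vanishes to order 3).
Expand each term to order y^3: the coefficient of y^3 in 4·e^(3y) is 18 and in −√(1 - 3y) is 27/16.
Lower-order terms cancel with the polynomial part, so the numerator is (315/16)·y^3 + o(y^3), and the limit is (315/16)/(-4) = -315/64.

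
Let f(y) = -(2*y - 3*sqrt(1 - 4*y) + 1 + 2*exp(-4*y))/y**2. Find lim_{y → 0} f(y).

-22

Substitution gives 0/0 (the numerator vanishes to order 2).
Expand each term to order y^2: the coefficient of y^2 in -3·√(1 - 4y) is 6 and in 2·e^(-4y) is 16.
Lower-order terms cancel with the polynomial part, so the numerator is (22)·y^2 + o(y^2), and the limit is (22)/(-1) = -22.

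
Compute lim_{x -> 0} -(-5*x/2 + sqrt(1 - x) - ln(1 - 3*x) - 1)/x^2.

-35/8

Substitution gives 0/0 (the numerator vanishes to order 2).
Expand each term to order x^2: the coefficient of x^2 in −ln(1 - 3x) is 9/2 and in √(1 - x) is -1/8.
Lower-order terms cancel with the polynomial part, so the numerator is (35/8)·x^2 + o(x^2), and the limit is (35/8)/(-1) = -35/8.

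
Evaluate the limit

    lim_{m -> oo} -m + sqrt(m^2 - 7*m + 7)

-7/2

An ∞ − ∞ form. Rationalising with the conjugate, the difference becomes (-7m + 7) / (√(m^2 - 7*m + 7) + m).
For large m the denominator behaves like 2·m, so the quotient tends to -7/2 = -7/2.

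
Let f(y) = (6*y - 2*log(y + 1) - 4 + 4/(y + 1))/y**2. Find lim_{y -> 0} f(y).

Substitution gives 0/0; apply L'Hôpital's rule 2 times.
After differentiating numerator and denominator 2 times the quotient is (2*(y + 5)/(y + 1)^3)/(2); at y = 0 this is 5.

5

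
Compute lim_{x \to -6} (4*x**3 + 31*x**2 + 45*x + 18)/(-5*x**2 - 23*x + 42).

Since x = -6 makes numerator and denominator zero, (x + 6) divides both.
Cancelling it gives (4*x^2 + 7*x + 3)/(7 - 5*x); now plug in x = -6 to get 105/37.

105/37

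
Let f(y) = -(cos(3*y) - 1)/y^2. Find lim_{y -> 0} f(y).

9/2

Direct substitution gives 0/0.
Apply L'Hôpital: lim (-3*sin(3*y))/(-2*y), still 0/0.
After 2 applications of L'Hôpital's rule the quotient is (-9*cos(3*y))/(-2); substituting y = 0 gives 9/2.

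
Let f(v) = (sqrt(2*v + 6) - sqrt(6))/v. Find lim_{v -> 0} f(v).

A 0/0 form; rationalise with √(6 + 2v) + √6. This collapses the numerator to 2v, leaving 2/(√(6 + 2v) + √6) → 2/(2√6) = √(6)/6.

√(6)/6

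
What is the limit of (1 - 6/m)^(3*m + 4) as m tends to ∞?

e^(-18)

Write it as [(1 - 6/m)^m]^(3) · (1 - 6/m)^(4). The bracketed term tends to e^(-6) and the second factor to 1, so the limit is e^(-18).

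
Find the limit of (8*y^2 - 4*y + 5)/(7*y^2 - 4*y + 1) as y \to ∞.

8/7

Numerator and denominator both have degree 2.
Dividing every term by y^2, all lower-order terms vanish and the limit is the ratio of leading coefficients, 8/(7) = 8/7.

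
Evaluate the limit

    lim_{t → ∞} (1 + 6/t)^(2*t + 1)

e^(12)

Let L be the limit and take ln: ln L = lim (2t + 1)·ln(1 + 6/t) = lim (2t + 1)·(6/t + O(1/t²)) = 12.
Hence L = e^(12).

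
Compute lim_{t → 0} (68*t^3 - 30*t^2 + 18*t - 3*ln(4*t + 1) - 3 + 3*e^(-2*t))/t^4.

194

Substitution gives 0/0; apply L'Hôpital's rule 4 times.
After differentiating numerator and denominator 4 times the quotient is (48*e^(-2*t) + 4608/(4*t + 1)^4)/(24); at t = 0 this is 194.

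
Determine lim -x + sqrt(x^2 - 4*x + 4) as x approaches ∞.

This has the form ∞ − ∞. Multiply and divide by the conjugate √(x^2 - 4*x + 4) + x.
That gives (-4x + 4) / (√(x^2 - 4*x + 4) + x).
Divide numerator and denominator by x: the limit is -4/(2·1) = -2.

-2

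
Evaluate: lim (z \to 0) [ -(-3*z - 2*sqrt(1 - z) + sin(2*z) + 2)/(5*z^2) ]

-1/20

Substitution gives 0/0; apply L'Hôpital's rule 2 times.
After differentiating numerator and denominator 2 times the quotient is (-4*sin(2*z) + 1/(2*(1 - z)^(3/2)))/(-10); at z = 0 this is -1/20.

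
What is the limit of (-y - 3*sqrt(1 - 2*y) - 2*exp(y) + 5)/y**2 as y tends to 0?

1/2

Substitution gives 0/0; apply L'Hôpital's rule 2 times.
After differentiating numerator and denominator 2 times the quotient is (-2*e^(y) + 3/(1 - 2*y)^(3/2))/(2); at y = 0 this is 1/2.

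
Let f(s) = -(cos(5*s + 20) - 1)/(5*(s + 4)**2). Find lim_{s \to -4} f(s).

5/2

Direct substitution gives 0/0.
Apply L'Hôpital: lim (-5*sin(5*s + 20))/(-10*s - 40), still 0/0.
After 2 applications of L'Hôpital's rule the quotient is (-25*cos(5*s + 20))/(-10); substituting s = -4 gives 5/2.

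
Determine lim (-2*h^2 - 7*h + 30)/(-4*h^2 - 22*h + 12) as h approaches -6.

Direct substitution gives 0/0, so factor. Both numerator and denominator have (h + 6) as a factor.
After cancelling, the expression reduces to (5 - 2*h)/(2 - 4*h).
Substituting h = -6 gives 17/26.

17/26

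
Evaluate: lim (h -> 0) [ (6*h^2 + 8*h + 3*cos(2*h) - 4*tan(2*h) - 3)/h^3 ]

-32/3

Substitution gives 0/0 (the numerator vanishes to order 3).
Expand each term to order h^3: the coefficient of h^3 in 3·cos(2h) is 0 and in -4·tan(2h) is -32/3.
Lower-order terms cancel with the polynomial part, so the numerator is (-32/3)·h^3 + o(h^3), and the limit is (-32/3)/(1) = -32/3.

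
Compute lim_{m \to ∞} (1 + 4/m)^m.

Let L be the limit and take ln: ln L = lim (m)·ln(1 + 4/m) = lim (m)·(4/m + O(1/m²)) = 4.
Hence L = e^(4).

e^(4)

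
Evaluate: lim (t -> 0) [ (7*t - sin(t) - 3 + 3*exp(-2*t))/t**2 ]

Substitution gives 0/0; apply L'Hôpital's rule 2 times.
After differentiating numerator and denominator 2 times the quotient is (sin(t) + 12*e^(-2*t))/(2); at t = 0 this is 6.

6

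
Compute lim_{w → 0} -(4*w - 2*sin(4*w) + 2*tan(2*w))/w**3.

Substitution gives 0/0 (the numerator vanishes to order 3).
Expand each term to order w^3: the coefficient of w^3 in -2·sin(4w) is 64/3 and in 2·tan(2w) is 16/3.
Lower-order terms cancel with the polynomial part, so the numerator is (80/3)·w^3 + o(w^3), and the limit is (80/3)/(-1) = -80/3.

-80/3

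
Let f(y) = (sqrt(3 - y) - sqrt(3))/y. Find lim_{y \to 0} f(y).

A 0/0 form; rationalise with √(3 - y) + √3. This collapses the numerator to -y, leaving -1/(√(3 - y) + √3) → -1/(2√3) = -√(3)/6.

-√(3)/6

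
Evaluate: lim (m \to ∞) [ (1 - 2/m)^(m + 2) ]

e^(-2)

Write it as [(1 - 2/m)^m]^(1) · (1 - 2/m)^(2). The bracketed term tends to e^(-2) and the second factor to 1, so the limit is e^(-2).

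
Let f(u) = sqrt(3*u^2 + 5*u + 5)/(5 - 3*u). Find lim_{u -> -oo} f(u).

For large |u|, √(3*u^2 + 5*u + 5) ≈ √3·|u| and the denominator ≈ -3u.
Since u → −∞, |u| = −u, giving −√3/(-3) = √(3)/3.

√(3)/3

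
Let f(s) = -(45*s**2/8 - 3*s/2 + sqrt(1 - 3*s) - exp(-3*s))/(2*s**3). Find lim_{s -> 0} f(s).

Substitution gives 0/0 (the numerator vanishes to order 3).
Expand each term to order s^3: the coefficient of s^3 in −e^(-3s) is 9/2 and in √(1 - 3s) is -27/16.
Lower-order terms cancel with the polynomial part, so the numerator is (45/16)·s^3 + o(s^3), and the limit is (45/16)/(-2) = -45/32.

-45/32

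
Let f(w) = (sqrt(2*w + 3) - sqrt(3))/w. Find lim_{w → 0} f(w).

A 0/0 form; rationalise with √(3 + 2w) + √3. This collapses the numerator to 2w, leaving 2/(√(3 + 2w) + √3) → 2/(2√3) = √(3)/3.

√(3)/3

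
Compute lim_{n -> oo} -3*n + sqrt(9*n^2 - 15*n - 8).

An ∞ − ∞ form. Rationalising with the conjugate, the difference becomes (-15n - 8) / (√(9*n^2 - 15*n - 8) + 3n).
For large n the denominator behaves like 2·3n, so the quotient tends to -15/6 = -5/2.

-5/2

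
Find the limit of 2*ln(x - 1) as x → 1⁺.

As x → 1⁺, x - 1 → 0⁺ and ln(x - 1) → −∞.
Multiplying by 2 gives -∞.

-∞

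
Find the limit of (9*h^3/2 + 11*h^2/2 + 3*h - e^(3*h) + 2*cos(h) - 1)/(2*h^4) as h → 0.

Substitution gives 0/0 (the numerator vanishes to order 4).
Expand each term to order h^4: the coefficient of h^4 in 2·cos(h) is 1/12 and in −e^(3h) is -27/8.
Lower-order terms cancel with the polynomial part, so the numerator is (-79/24)·h^4 + o(h^4), and the limit is (-79/24)/(2) = -79/48.

-79/48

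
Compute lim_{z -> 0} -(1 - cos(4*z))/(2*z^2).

Substitution gives 0/0.
Use (1 − cos u)/u² → 1/2 with u = 4z: the limit is 4²/(2·(-2)) = -4.

-4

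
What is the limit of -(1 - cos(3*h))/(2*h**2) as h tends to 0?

-9/4

Substitution gives 0/0.
Use (1 − cos u)/u² → 1/2 with u = 3h: the limit is 3²/(2·(-2)) = -9/4.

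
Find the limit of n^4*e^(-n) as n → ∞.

0

Write as n^4/e^{1n}, an ∞/∞ form.
Exponential growth dominates any polynomial, so repeated L'Hôpital (or the standard result) gives 0.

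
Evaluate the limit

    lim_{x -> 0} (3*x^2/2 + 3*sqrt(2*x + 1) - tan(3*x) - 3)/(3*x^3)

Substitution gives 0/0 (the numerator vanishes to order 3).
Expand each term to order x^3: the coefficient of x^3 in 3·√(1 + 2x) is 3/2 and in −tan(3x) is -9.
Lower-order terms cancel with the polynomial part, so the numerator is (-15/2)·x^3 + o(x^3), and the limit is (-15/2)/(3) = -5/2.

-5/2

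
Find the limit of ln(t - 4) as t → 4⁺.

-∞

As t → 4⁺, t - 4 → 0⁺ and ln(t - 4) → −∞.
Multiplying by 1 gives -∞.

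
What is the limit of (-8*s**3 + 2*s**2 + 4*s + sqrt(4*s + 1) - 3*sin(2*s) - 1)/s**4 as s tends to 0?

-10

Substitution gives 0/0; apply L'Hôpital's rule 4 times.
After differentiating numerator and denominator 4 times the quotient is (-48*sin(2*s) - 240/(4*s + 1)^(7/2))/(24); at s = 0 this is -10.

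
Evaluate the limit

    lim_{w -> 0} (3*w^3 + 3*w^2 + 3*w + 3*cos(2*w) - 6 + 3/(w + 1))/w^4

5

Substitution gives 0/0; apply L'Hôpital's rule 4 times.
After differentiating numerator and denominator 4 times the quotient is (48*cos(2*w) + 72/(w + 1)^5)/(24); at w = 0 this is 5.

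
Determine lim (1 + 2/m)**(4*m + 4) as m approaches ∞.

The base → 1 and the exponent → ∞: a 1^∞ form.
Take logarithms: (4m + 4)·ln(1 + 2/m). Since ln(1+u) ~ u for small u, this behaves like (4m)·(2/m) → 8.
So the limit is e^(8).

e^(8)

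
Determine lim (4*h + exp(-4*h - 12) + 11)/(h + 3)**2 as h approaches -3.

8

Direct substitution gives 0/0.
Apply L'Hôpital: lim (4 - 4*e^(-4*h - 12))/(2*h + 6), still 0/0.
After 2 applications of L'Hôpital's rule the quotient is (16*e^(-4*h - 12))/(2); substituting h = -3 gives 8.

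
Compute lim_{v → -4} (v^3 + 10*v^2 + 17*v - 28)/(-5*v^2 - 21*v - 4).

-15/19

Since v = -4 makes numerator and denominator zero, (v + 4) divides both.
Cancelling it gives (v^2 + 6*v - 7)/(-5*v - 1); now plug in v = -4 to get -15/19.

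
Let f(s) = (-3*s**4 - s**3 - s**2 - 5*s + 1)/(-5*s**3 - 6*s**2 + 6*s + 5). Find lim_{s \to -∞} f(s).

-∞

The numerator has higher degree (4 > 3); the quotient behaves like (-3/(-5))·s^1 for large |s|.
As s → −∞ this diverges to -∞.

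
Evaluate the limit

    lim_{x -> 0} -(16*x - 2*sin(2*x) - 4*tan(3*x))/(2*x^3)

50/3

Substitution gives 0/0; apply L'Hôpital's rule 3 times.
After differentiating numerator and denominator 3 times the quotient is (16*cos(2*x) - 648*tan(3*x)^4 - 864*tan(3*x)^2 - 216)/(-12); at x = 0 this is 50/3.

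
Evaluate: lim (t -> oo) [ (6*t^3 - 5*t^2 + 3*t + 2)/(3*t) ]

∞

The numerator has higher degree (3 > 1); the quotient behaves like (6/(3))·t^2 for large |t|.
As t → +∞ this diverges to ∞.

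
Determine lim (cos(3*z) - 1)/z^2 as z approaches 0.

Direct substitution gives 0/0.
Apply L'Hôpital: lim (-3*sin(3*z))/(2*z), still 0/0.
After 2 applications of L'Hôpital's rule the quotient is (-9*cos(3*z))/(2); substituting z = 0 gives -9/2.

-9/2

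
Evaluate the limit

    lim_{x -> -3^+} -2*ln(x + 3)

As x → -3⁺, x + 3 → 0⁺ and ln(x + 3) → −∞.
Multiplying by -2 gives ∞.

∞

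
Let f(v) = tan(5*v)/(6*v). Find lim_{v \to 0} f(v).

Substitution gives 0/0.
Since tan(u)/u → 1 as u → 0, tan(5v)/(5v) → 1 and the limit is 5/6.

5/6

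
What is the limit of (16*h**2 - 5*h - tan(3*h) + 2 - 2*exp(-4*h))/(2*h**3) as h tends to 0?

37/6

Substitution gives 0/0 (the numerator vanishes to order 3).
Expand each term to order h^3: the coefficient of h^3 in −tan(3h) is -9 and in -2·e^(-4h) is 64/3.
Lower-order terms cancel with the polynomial part, so the numerator is (37/3)·h^3 + o(h^3), and the limit is (37/3)/(2) = 37/6.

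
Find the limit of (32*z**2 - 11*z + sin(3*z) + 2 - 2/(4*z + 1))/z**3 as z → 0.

Substitution gives 0/0; apply L'Hôpital's rule 3 times.
After differentiating numerator and denominator 3 times the quotient is (-27*cos(3*z) + 768/(4*z + 1)^4)/(6); at z = 0 this is 247/2.

247/2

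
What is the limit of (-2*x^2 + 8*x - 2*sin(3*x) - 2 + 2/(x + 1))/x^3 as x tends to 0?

7

Substitution gives 0/0 (the numerator vanishes to order 3).
Expand each term to order x^3: the coefficient of x^3 in 2·1/(1 + x) is -2 and in -2·sin(3x) is 9.
Lower-order terms cancel with the polynomial part, so the numerator is (7)·x^3 + o(x^3), and the limit is (7)/(1) = 7.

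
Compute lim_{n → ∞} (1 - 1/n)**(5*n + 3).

e^(-5)

Let L be the limit and take ln: ln L = lim (5n + 3)·ln(1 - 1/n) = lim (5n + 3)·(-1/n + O(1/n²)) = -5.
Hence L = e^(-5).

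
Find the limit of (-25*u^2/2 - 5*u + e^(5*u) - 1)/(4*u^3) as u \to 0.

Direct substitution gives 0/0.
Apply L'Hôpital: lim (-25*u + 5*e^(5*u) - 5)/(12*u^2), still 0/0.
Apply L'Hôpital: lim (25*e^(5*u) - 25)/(24*u), still 0/0.
After 3 applications of L'Hôpital's rule the quotient is (125*e^(5*u))/(24); substituting u = 0 gives 125/24.

125/24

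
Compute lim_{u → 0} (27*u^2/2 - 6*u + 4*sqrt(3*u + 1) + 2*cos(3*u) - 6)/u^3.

27/4

Substitution gives 0/0; apply L'Hôpital's rule 3 times.
After differentiating numerator and denominator 3 times the quotient is (54*sin(3*u) + 81/(2*(3*u + 1)^(5/2)))/(6); at u = 0 this is 27/4.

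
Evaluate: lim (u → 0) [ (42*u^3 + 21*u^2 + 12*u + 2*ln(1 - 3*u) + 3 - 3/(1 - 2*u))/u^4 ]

Substitution gives 0/0; apply L'Hôpital's rule 4 times.
After differentiating numerator and denominator 4 times the quotient is (-972/(3*u - 1)^4 + 1152/(2*u - 1)^5)/(24); at u = 0 this is -177/2.

-177/2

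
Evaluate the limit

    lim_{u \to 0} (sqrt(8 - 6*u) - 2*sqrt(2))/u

A 0/0 form; rationalise with √(8 - 6u) + √8. This collapses the numerator to -6u, leaving -6/(√(8 - 6u) + √8) → -6/(2√8) = -3*√(2)/4.

-3*√(2)/4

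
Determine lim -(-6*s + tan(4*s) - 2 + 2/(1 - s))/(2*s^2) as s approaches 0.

-1

Substitution gives 0/0; apply L'Hôpital's rule 2 times.
After differentiating numerator and denominator 2 times the quotient is (32*tan(4*s)/cos(4*s)^2 - 4/(s - 1)^3)/(-4); at s = 0 this is -1.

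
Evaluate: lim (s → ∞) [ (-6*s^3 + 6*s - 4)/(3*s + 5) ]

-∞

The numerator has higher degree (3 > 1); the quotient behaves like (-6/(3))·s^2 for large |s|.
As s → +∞ this diverges to -∞.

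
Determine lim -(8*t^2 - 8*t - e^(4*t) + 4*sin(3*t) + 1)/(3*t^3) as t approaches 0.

Substitution gives 0/0 (the numerator vanishes to order 3).
Expand each term to order t^3: the coefficient of t^3 in −e^(4t) is -32/3 and in 4·sin(3t) is -18.
Lower-order terms cancel with the polynomial part, so the numerator is (-86/3)·t^3 + o(t^3), and the limit is (-86/3)/(-3) = 86/9.

86/9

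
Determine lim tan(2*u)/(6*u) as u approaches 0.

1/3

Substitution gives 0/0.
Since tan(θ)/θ → 1 as θ → 0, tan(2u)/(2u) → 1 and the limit is 2/6 = 1/3.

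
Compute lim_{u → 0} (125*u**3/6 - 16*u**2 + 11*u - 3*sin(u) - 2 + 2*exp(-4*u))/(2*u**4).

32/3

Substitution gives 0/0; apply L'Hôpital's rule 4 times.
After differentiating numerator and denominator 4 times the quotient is (-3*sin(u) + 512*e^(-4*u))/(48); at u = 0 this is 32/3.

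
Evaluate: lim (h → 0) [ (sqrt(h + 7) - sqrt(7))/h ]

Substitution gives 0/0. Multiply numerator and denominator by the conjugate √(7 + h) + √7.
The numerator becomes (7 + h) − 7 = h, so the expression simplifies to 1/(√(7 + h) + √7).
Letting h → 0 gives 1/(2√7) = √(7)/14.

√(7)/14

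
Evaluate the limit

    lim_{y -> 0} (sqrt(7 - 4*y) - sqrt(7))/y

A 0/0 form; rationalise with √(7 - 4y) + √7. This collapses the numerator to -4y, leaving -4/(√(7 - 4y) + √7) → -4/(2√7) = -2*√(7)/7.

-2*√(7)/7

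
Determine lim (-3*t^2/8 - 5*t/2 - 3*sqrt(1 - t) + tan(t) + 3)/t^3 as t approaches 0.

25/48

Substitution gives 0/0; apply L'Hôpital's rule 3 times.
After differentiating numerator and denominator 3 times the quotient is (6*tan(t)^2/cos(t)^2 + 2/cos(t)^2 + 9/(8*(1 - t)^(5/2)))/(6); at t = 0 this is 25/48.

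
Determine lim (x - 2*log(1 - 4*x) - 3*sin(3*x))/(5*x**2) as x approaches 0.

16/5

Substitution gives 0/0 (the numerator vanishes to order 2).
Expand each term to order x^2: the coefficient of x^2 in -2·ln(1 - 4x) is 16 and in -3·sin(3x) is 0.
Lower-order terms cancel with the polynomial part, so the numerator is (16)·x^2 + o(x^2), and the limit is (16)/(5) = 16/5.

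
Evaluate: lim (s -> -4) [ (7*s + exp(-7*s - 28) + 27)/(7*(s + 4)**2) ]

Direct substitution gives 0/0.
Apply L'Hôpital: lim (7 - 7*e^(-7*s - 28))/(14*s + 56), still 0/0.
After 2 applications of L'Hôpital's rule the quotient is (49*e^(-7*s - 28))/(14); substituting s = -4 gives 7/2.

7/2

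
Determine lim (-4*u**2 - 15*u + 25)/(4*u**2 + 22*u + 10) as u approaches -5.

Since u = -5 makes numerator and denominator zero, (u + 5) divides both.
Cancelling it gives (5 - 4*u)/(4*u + 2); now plug in u = -5 to get -25/18.

-25/18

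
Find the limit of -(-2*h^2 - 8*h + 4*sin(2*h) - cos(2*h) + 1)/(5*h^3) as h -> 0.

16/15

Substitution gives 0/0; apply L'Hôpital's rule 3 times.
After differentiating numerator and denominator 3 times the quotient is (-8*sin(2*h) - 32*cos(2*h))/(-30); at h = 0 this is 16/15.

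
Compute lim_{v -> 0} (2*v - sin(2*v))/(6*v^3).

2/9

Direct substitution gives 0/0.
Apply L'Hôpital: lim (2 - 2*cos(2*v))/(18*v^2), still 0/0.
Apply L'Hôpital: lim (4*sin(2*v))/(36*v), still 0/0.
After 3 applications of L'Hôpital's rule the quotient is (8*cos(2*v))/(36); substituting v = 0 gives 2/9.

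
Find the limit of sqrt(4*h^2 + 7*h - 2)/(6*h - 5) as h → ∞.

1/3

For large |h|, √(4*h^2 + 7*h - 2) ≈ √4·|h| and the denominator ≈ 6h.
Since h → +∞, |h| = h, giving √4/(6) = 1/3.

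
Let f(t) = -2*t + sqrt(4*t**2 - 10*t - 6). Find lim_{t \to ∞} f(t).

This has the form ∞ − ∞. Multiply and divide by the conjugate √(4*t^2 - 10*t - 6) + 2t.
That gives (-10t - 6) / (√(4*t^2 - 10*t - 6) + 2t).
Divide numerator and denominator by t: the limit is -10/(2·2) = -5/2.

-5/2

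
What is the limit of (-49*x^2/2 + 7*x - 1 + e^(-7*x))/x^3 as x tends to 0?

-343/6

Direct substitution gives 0/0.
Apply L'Hôpital: lim (-49*x + 7 - 7*e^(-7*x))/(3*x^2), still 0/0.
Apply L'Hôpital: lim (-49 + 49*e^(-7*x))/(6*x), still 0/0.
After 3 applications of L'Hôpital's rule the quotient is (-343*e^(-7*x))/(6); substituting x = 0 gives -343/6.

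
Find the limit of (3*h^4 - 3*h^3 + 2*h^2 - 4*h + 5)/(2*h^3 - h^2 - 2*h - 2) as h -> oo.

∞

The numerator has higher degree (4 > 3); the quotient behaves like (3/(2))·h^1 for large |h|.
As h → +∞ this diverges to ∞.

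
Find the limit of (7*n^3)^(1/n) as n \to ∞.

Base → ∞ and exponent → 0: an ∞^0 form.
Take logs: (1/n)·ln(7·n^3) = (ln 7 + 3·ln n)/n → 0.
So the limit is e^0 = 1.

1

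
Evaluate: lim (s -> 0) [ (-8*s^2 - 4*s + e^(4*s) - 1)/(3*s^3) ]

32/9

Direct substitution gives 0/0.
Apply L'Hôpital: lim (-16*s + 4*e^(4*s) - 4)/(9*s^2), still 0/0.
Apply L'Hôpital: lim (16*e^(4*s) - 16)/(18*s), still 0/0.
After 3 applications of L'Hôpital's rule the quotient is (64*e^(4*s))/(18); substituting s = 0 gives 32/9.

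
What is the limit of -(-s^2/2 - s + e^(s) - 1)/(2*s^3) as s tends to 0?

Direct substitution gives 0/0.
Apply L'Hôpital: lim (-s + e^(s) - 1)/(-6*s^2), still 0/0.
Apply L'Hôpital: lim (e^(s) - 1)/(-12*s), still 0/0.
After 3 applications of L'Hôpital's rule the quotient is (e^(s))/(-12); substituting s = 0 gives -1/12.

-1/12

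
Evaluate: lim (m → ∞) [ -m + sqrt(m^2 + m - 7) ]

This has the form ∞ − ∞. Multiply and divide by the conjugate √(m^2 + m - 7) + m.
That gives (m - 7) / (√(m^2 + m - 7) + m).
Divide numerator and denominator by m: the limit is 1/(2·1) = 1/2.

1/2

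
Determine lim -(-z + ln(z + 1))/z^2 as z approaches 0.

1/2

Direct substitution gives 0/0.
Apply L'Hôpital: lim (-1 + 1/(z + 1))/(-2*z), still 0/0.
After 2 applications of L'Hôpital's rule the quotient is (-1/(z + 1)^2)/(-2); substituting z = 0 gives 1/2.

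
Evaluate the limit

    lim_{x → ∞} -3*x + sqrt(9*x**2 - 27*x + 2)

An ∞ − ∞ form. Rationalising with the conjugate, the difference becomes (-27x + 2) / (√(9*x^2 - 27*x + 2) + 3x).
For large x the denominator behaves like 2·3x, so the quotient tends to -27/6 = -9/2.

-9/2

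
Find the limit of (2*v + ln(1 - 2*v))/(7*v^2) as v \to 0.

Direct substitution gives 0/0.
Apply L'Hôpital: lim (2 - 2/(1 - 2*v))/(14*v), still 0/0.
After 2 applications of L'Hôpital's rule the quotient is (-4/(1 - 2*v)^2)/(14); substituting v = 0 gives -2/7.

-2/7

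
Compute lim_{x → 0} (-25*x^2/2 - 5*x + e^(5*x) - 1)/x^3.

125/6

Direct substitution gives 0/0.
Apply L'Hôpital: lim (-25*x + 5*e^(5*x) - 5)/(3*x^2), still 0/0.
Apply L'Hôpital: lim (25*e^(5*x) - 25)/(6*x), still 0/0.
After 3 applications of L'Hôpital's rule the quotient is (125*e^(5*x))/(6); substituting x = 0 gives 125/6.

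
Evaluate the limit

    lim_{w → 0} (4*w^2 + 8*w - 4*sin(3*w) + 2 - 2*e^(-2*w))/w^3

Substitution gives 0/0; apply L'Hôpital's rule 3 times.
After differentiating numerator and denominator 3 times the quotient is (108*cos(3*w) + 16*e^(-2*w))/(6); at w = 0 this is 62/3.

62/3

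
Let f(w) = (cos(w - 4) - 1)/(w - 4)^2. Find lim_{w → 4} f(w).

Direct substitution gives 0/0.
Apply L'Hôpital: lim (-sin(w - 4))/(2*w - 8), still 0/0.
After 2 applications of L'Hôpital's rule the quotient is (-cos(w - 4))/(2); substituting w = 4 gives -1/2.

-1/2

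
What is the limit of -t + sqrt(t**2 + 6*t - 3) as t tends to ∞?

3

This has the form ∞ − ∞. Multiply and divide by the conjugate √(t^2 + 6*t - 3) + t.
That gives (6t - 3) / (√(t^2 + 6*t - 3) + t).
Divide numerator and denominator by t: the limit is 6/(2·1) = 3.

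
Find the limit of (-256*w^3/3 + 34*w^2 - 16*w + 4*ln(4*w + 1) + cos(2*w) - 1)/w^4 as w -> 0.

Substitution gives 0/0; apply L'Hôpital's rule 4 times.
After differentiating numerator and denominator 4 times the quotient is (16*cos(2*w) - 6144/(4*w + 1)^4)/(24); at w = 0 this is -766/3.

-766/3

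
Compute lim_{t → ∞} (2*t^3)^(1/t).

Base → ∞ and exponent → 0: an ∞^0 form.
Take logs: (1/t)·ln(2·t^3) = (ln 2 + 3·ln t)/t → 0.
So the limit is e^0 = 1.

1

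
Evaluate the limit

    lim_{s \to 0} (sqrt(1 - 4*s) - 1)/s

Substitution gives 0/0. Multiply numerator and denominator by the conjugate √(1 - 4s) + √1.
The numerator becomes (1 - 4s) − 1 = -4s, so the expression simplifies to -4/(√(1 - 4s) + √1).
Letting s → 0 gives -4/(2√1) = -2.

-2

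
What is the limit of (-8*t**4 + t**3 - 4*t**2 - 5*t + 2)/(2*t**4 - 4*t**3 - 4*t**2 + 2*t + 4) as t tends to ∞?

-4

Numerator and denominator both have degree 4.
Dividing every term by t^4, all lower-order terms vanish and the limit is the ratio of leading coefficients, -8/(2) = -4.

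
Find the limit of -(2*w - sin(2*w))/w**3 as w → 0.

-4/3

Direct substitution gives 0/0.
Apply L'Hôpital: lim (2 - 2*cos(2*w))/(-3*w^2), still 0/0.
Apply L'Hôpital: lim (4*sin(2*w))/(-6*w), still 0/0.
After 3 applications of L'Hôpital's rule the quotient is (8*cos(2*w))/(-6); substituting w = 0 gives -4/3.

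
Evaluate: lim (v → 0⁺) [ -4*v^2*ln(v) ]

0

This is a 0·(−∞) form. Rewrite as -4·ln(v) / v^(−2) and apply L'Hôpital:
the derivative quotient is -4·(1/v) / (−2·v^(−3)) = (4/2)·v^2 → 0.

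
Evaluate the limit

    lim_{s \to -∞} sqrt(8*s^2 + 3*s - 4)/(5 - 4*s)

√(2)/2

For large |s|, √(8*s^2 + 3*s - 4) ≈ √8·|s| and the denominator ≈ -4s.
Since s → −∞, |s| = −s, giving −√8/(-4) = √(2)/2.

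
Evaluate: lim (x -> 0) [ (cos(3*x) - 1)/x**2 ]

-9/2

Direct substitution gives 0/0.
Apply L'Hôpital: lim (-3*sin(3*x))/(2*x), still 0/0.
After 2 applications of L'Hôpital's rule the quotient is (-9*cos(3*x))/(2); substituting x = 0 gives -9/2.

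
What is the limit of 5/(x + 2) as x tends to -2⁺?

∞

As x → -2⁺, (x + 2) → 0⁺, so (x + 2)^1 → 0⁺ and 5/(x + 2)^1 → ∞.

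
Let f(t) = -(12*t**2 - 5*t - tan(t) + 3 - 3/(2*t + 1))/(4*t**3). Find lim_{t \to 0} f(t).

-71/12

Substitution gives 0/0 (the numerator vanishes to order 3).
Expand each term to order t^3: the coefficient of t^3 in -3·1/(1 + 2t) is 24 and in −tan(t) is -1/3.
Lower-order terms cancel with the polynomial part, so the numerator is (71/3)·t^3 + o(t^3), and the limit is (71/3)/(-4) = -71/12.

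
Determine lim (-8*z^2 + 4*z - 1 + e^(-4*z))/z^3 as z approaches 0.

-32/3

Direct substitution gives 0/0.
Apply L'Hôpital: lim (-16*z + 4 - 4*e^(-4*z))/(3*z^2), still 0/0.
Apply L'Hôpital: lim (-16 + 16*e^(-4*z))/(6*z), still 0/0.
After 3 applications of L'Hôpital's rule the quotient is (-64*e^(-4*z))/(6); substituting z = 0 gives -32/3.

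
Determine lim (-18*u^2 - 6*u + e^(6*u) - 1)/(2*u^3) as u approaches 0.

18

Direct substitution gives 0/0.
Apply L'Hôpital: lim (-36*u + 6*e^(6*u) - 6)/(6*u^2), still 0/0.
Apply L'Hôpital: lim (36*e^(6*u) - 36)/(12*u), still 0/0.
After 3 applications of L'Hôpital's rule the quotient is (216*e^(6*u))/(12); substituting u = 0 gives 18.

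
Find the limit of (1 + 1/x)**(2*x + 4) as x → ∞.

e^(2)

The base → 1 and the exponent → ∞: a 1^∞ form.
Take logarithms: (2x + 4)·ln(1 + 1/x). Since ln(1+u) ~ u for small u, this behaves like (2x)·(1/x) → 2.
So the limit is e^(2).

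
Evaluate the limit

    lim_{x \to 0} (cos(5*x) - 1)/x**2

Direct substitution gives 0/0.
Apply L'Hôpital: lim (-5*sin(5*x))/(2*x), still 0/0.
After 2 applications of L'Hôpital's rule the quotient is (-25*cos(5*x))/(2); substituting x = 0 gives -25/2.

-25/2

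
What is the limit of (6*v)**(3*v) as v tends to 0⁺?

1

Base → 0⁺ and exponent → 0⁺: a 0^0 form.
Take logs: 3v·ln(6v). This is 0·(−∞); rewriting as ln(6v)/(1/(3v)) and applying L'Hôpital gives 0.
Hence the limit is e^0 = 1.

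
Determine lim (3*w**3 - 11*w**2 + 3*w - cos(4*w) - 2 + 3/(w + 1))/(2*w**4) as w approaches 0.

Substitution gives 0/0; apply L'Hôpital's rule 4 times.
After differentiating numerator and denominator 4 times the quotient is (-256*cos(4*w) + 72/(w + 1)^5)/(48); at w = 0 this is -23/6.

-23/6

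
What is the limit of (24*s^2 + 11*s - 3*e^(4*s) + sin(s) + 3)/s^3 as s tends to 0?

-193/6

Substitution gives 0/0; apply L'Hôpital's rule 3 times.
After differentiating numerator and denominator 3 times the quotient is (-192*e^(4*s) - cos(s))/(6); at s = 0 this is -193/6.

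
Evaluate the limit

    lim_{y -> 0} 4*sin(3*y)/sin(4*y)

Substitution gives 0/0.
Divide numerator and denominator by y: sin(3y)/y → 3 and sin(4y)/y → 4, so the limit is 4·3/4 = 3.

3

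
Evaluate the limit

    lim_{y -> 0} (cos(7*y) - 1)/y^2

-49/2

Direct substitution gives 0/0.
Apply L'Hôpital: lim (-7*sin(7*y))/(2*y), still 0/0.
After 2 applications of L'Hôpital's rule the quotient is (-49*cos(7*y))/(2); substituting y = 0 gives -49/2.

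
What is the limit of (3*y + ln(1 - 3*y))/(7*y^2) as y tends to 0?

-9/14

Direct substitution gives 0/0.
Apply L'Hôpital: lim (3 - 3/(1 - 3*y))/(14*y), still 0/0.
After 2 applications of L'Hôpital's rule the quotient is (-9/(1 - 3*y)^2)/(14); substituting y = 0 gives -9/14.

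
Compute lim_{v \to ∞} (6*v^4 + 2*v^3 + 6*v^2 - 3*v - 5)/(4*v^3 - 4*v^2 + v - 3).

The numerator has higher degree (4 > 3); the quotient behaves like (6/(4))·v^1 for large |v|.
As v → +∞ this diverges to ∞.

∞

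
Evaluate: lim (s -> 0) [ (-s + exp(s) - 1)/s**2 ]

Direct substitution gives 0/0.
Apply L'Hôpital: lim (e^(s) - 1)/(2*s), still 0/0.
After 2 applications of L'Hôpital's rule the quotient is (e^(s))/(2); substituting s = 0 gives 1/2.

1/2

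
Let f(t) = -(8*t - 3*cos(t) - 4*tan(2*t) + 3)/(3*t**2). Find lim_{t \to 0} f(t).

-1/2

Substitution gives 0/0 (the numerator vanishes to order 2).
Expand each term to order t^2: the coefficient of t^2 in -4·tan(2t) is 0 and in -3·cos(t) is 3/2.
Lower-order terms cancel with the polynomial part, so the numerator is (3/2)·t^2 + o(t^2), and the limit is (3/2)/(-3) = -1/2.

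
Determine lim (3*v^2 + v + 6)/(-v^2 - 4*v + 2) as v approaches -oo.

-3

Numerator and denominator both have degree 2.
Dividing every term by v^2, all lower-order terms vanish and the limit is the ratio of leading coefficients, 3/(-1) = -3.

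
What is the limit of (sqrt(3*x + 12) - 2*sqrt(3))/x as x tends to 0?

Substitution gives 0/0. Multiply numerator and denominator by the conjugate √(12 + 3x) + √12.
The numerator becomes (12 + 3x) − 12 = 3x, so the expression simplifies to 3/(√(12 + 3x) + √12).
Letting x → 0 gives 3/(2√12) = √(3)/4.

√(3)/4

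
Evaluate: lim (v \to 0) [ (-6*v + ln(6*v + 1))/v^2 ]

Direct substitution gives 0/0.
Apply L'Hôpital: lim (-6 + 6/(6*v + 1))/(2*v), still 0/0.
After 2 applications of L'Hôpital's rule the quotient is (-36/(6*v + 1)^2)/(2); substituting v = 0 gives -18.

-18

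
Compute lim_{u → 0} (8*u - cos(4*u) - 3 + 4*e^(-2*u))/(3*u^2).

16/3

Substitution gives 0/0 (the numerator vanishes to order 2).
Expand each term to order u^2: the coefficient of u^2 in 4·e^(-2u) is 8 and in −cos(4u) is 8.
Lower-order terms cancel with the polynomial part, so the numerator is (16)·u^2 + o(u^2), and the limit is (16)/(3) = 16/3.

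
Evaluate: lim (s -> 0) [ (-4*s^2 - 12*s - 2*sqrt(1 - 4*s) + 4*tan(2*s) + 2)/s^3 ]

Substitution gives 0/0 (the numerator vanishes to order 3).
Expand each term to order s^3: the coefficient of s^3 in 4·tan(2s) is 32/3 and in -2·√(1 - 4s) is 8.
Lower-order terms cancel with the polynomial part, so the numerator is (56/3)·s^3 + o(s^3), and the limit is (56/3)/(1) = 56/3.

56/3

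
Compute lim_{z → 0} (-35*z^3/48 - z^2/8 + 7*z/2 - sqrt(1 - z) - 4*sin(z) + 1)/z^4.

Substitution gives 0/0 (the numerator vanishes to order 4).
Expand each term to order z^4: the coefficient of z^4 in -4·sin(z) is 0 and in −√(1 - z) is 5/128.
Lower-order terms cancel with the polynomial part, so the numerator is (5/128)·z^4 + o(z^4), and the limit is (5/128)/(1) = 5/128.

5/128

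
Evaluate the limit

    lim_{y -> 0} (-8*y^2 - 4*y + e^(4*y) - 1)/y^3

32/3

Direct substitution gives 0/0.
Apply L'Hôpital: lim (-16*y + 4*e^(4*y) - 4)/(3*y^2), still 0/0.
Apply L'Hôpital: lim (16*e^(4*y) - 16)/(6*y), still 0/0.
After 3 applications of L'Hôpital's rule the quotient is (64*e^(4*y))/(6); substituting y = 0 gives 32/3.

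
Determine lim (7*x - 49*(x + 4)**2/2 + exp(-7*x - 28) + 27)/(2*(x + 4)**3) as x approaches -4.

Direct substitution gives 0/0.
Apply L'Hôpital: lim (-49*x - 7*e^(-7*x - 28) - 189)/(6*(x + 4)^2), still 0/0.
Apply L'Hôpital: lim (49*e^(-7*x - 28) - 49)/(12*x + 48), still 0/0.
After 3 applications of L'Hôpital's rule the quotient is (-343*e^(-7*x - 28))/(12); substituting x = -4 gives -343/12.

-343/12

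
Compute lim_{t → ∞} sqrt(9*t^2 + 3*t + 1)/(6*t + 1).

For large |t|, √(9*t^2 + 3*t + 1) ≈ √9·|t| and the denominator ≈ 6t.
Since t → +∞, |t| = t, giving √9/(6) = 1/2.

1/2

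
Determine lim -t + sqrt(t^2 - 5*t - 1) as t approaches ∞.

-5/2

This has the form ∞ − ∞. Multiply and divide by the conjugate √(t^2 - 5*t - 1) + t.
That gives (-5t - 1) / (√(t^2 - 5*t - 1) + t).
Divide numerator and denominator by t: the limit is -5/(2·1) = -5/2.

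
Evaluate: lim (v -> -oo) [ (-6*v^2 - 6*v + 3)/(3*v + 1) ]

The numerator has higher degree (2 > 1); the quotient behaves like (-6/(3))·v^1 for large |v|.
As v → −∞ this diverges to ∞.

∞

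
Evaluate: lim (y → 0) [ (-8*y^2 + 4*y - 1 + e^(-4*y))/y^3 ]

-32/3

Direct substitution gives 0/0.
Apply L'Hôpital: lim (-16*y + 4 - 4*e^(-4*y))/(3*y^2), still 0/0.
Apply L'Hôpital: lim (-16 + 16*e^(-4*y))/(6*y), still 0/0.
After 3 applications of L'Hôpital's rule the quotient is (-64*e^(-4*y))/(6); substituting y = 0 gives -32/3.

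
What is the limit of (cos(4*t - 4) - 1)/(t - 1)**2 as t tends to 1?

-8

Direct substitution gives 0/0.
Apply L'Hôpital: lim (-4*sin(4*t - 4))/(2*t - 2), still 0/0.
After 2 applications of L'Hôpital's rule the quotient is (-16*cos(4*t - 4))/(2); substituting t = 1 gives -8.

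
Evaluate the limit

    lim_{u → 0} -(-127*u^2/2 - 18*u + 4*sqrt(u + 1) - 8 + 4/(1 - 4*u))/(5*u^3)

-205/4

Substitution gives 0/0; apply L'Hôpital's rule 3 times.
After differentiating numerator and denominator 3 times the quotient is (1536/(4*u - 1)^4 + 3/(2*(u + 1)^(5/2)))/(-30); at u = 0 this is -205/4.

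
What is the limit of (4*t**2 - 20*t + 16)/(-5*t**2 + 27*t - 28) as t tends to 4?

-12/13

Since t = 4 makes numerator and denominator zero, (t - 4) divides both.
Cancelling it gives (4*t - 4)/(7 - 5*t); now plug in t = 4 to get -12/13.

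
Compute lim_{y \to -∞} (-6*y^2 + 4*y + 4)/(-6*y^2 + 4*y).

1

Numerator and denominator both have degree 2.
Dividing every term by y^2, all lower-order terms vanish and the limit is the ratio of leading coefficients, -6/(-6) = 1.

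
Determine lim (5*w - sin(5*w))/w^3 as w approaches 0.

125/6

Direct substitution gives 0/0.
Apply L'Hôpital: lim (5 - 5*cos(5*w))/(3*w^2), still 0/0.
Apply L'Hôpital: lim (25*sin(5*w))/(6*w), still 0/0.
After 3 applications of L'Hôpital's rule the quotient is (125*cos(5*w))/(6); substituting w = 0 gives 125/6.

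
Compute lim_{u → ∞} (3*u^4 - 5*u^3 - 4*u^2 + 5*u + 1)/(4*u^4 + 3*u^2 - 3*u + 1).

3/4

Numerator and denominator both have degree 4.
Dividing every term by u^4, all lower-order terms vanish and the limit is the ratio of leading coefficients, 3/(4) = 3/4.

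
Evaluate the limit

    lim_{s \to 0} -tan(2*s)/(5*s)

-2/5

Substitution gives 0/0.
Since tan(u)/u → 1 as u → 0, tan(2s)/(2s) → 1 and the limit is 2/(-5) = -2/5.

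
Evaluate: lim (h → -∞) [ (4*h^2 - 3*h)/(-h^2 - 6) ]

-4

Numerator and denominator both have degree 2.
Dividing every term by h^2, all lower-order terms vanish and the limit is the ratio of leading coefficients, 4/(-1) = -4.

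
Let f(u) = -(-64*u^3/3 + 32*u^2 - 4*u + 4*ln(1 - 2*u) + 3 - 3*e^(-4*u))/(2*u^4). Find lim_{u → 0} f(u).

24

Substitution gives 0/0; apply L'Hôpital's rule 4 times.
After differentiating numerator and denominator 4 times the quotient is (-768*e^(-4*u) - 384/(2*u - 1)^4)/(-48); at u = 0 this is 24.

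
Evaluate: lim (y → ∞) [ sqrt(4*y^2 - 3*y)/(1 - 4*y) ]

For large |y|, √(4*y^2 - 3*y) ≈ √4·|y| and the denominator ≈ -4y.
Since y → +∞, |y| = y, giving √4/(-4) = -1/2.

-1/2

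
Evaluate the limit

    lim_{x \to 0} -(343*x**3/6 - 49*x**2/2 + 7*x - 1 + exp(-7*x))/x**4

Direct substitution gives 0/0.
Apply L'Hôpital: lim (343*x^2/2 - 49*x + 7 - 7*e^(-7*x))/(-4*x^3), still 0/0.
Apply L'Hôpital: lim (343*x - 49 + 49*e^(-7*x))/(-12*x^2), still 0/0.
Apply L'Hôpital: lim (343 - 343*e^(-7*x))/(-24*x), still 0/0.
After 4 applications of L'Hôpital's rule the quotient is (2401*e^(-7*x))/(-24); substituting x = 0 gives -2401/24.

-2401/24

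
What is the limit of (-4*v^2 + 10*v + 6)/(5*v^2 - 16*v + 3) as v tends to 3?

-1

At v = 3 both the top and bottom vanish — a removable singularity. Factoring out (v - 3) from each leaves (-4*v - 2)/(5*v - 1), which at v = 3 equals -1.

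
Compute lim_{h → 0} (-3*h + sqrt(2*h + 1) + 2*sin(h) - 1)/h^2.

Substitution gives 0/0 (the numerator vanishes to order 2).
Expand each term to order h^2: the coefficient of h^2 in 2·sin(h) is 0 and in √(1 + 2h) is -1/2.
Lower-order terms cancel with the polynomial part, so the numerator is (-1/2)·h^2 + o(h^2), and the limit is (-1/2)/(1) = -1/2.

-1/2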